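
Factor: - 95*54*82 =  - 420660 = - 2^2*3^3*5^1*19^1*41^1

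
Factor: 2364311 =643^1*3677^1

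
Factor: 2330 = 2^1 * 5^1*233^1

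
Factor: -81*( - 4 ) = 324 = 2^2*3^4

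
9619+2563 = 12182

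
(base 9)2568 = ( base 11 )14A0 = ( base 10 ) 1925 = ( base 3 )2122022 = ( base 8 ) 3605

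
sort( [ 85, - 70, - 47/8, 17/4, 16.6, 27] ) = [-70, -47/8, 17/4 , 16.6,27,85 ] 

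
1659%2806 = 1659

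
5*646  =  3230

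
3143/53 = 59 + 16/53 = 59.30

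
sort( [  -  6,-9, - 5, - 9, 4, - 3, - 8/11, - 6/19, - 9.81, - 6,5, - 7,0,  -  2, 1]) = [ - 9.81, - 9,-9, - 7, - 6, - 6, - 5, - 3, - 2 ,-8/11, - 6/19,0, 1, 4 , 5 ] 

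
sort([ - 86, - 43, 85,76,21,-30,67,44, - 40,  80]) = [ - 86,  -  43,-40, - 30, 21, 44,67,76,80, 85 ] 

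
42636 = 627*68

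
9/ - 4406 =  - 1+ 4397/4406 = -  0.00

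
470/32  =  14 + 11/16 = 14.69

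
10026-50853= - 40827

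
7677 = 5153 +2524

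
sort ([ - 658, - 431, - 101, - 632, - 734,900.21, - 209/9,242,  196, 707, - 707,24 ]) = [ - 734, - 707, - 658, - 632, - 431, - 101, - 209/9, 24,196,242 , 707, 900.21] 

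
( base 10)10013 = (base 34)8MH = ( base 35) 863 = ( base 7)41123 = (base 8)23435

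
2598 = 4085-1487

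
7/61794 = 7/61794 = 0.00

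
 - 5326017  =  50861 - 5376878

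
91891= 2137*43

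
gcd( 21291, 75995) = 1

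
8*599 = 4792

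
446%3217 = 446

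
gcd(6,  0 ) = 6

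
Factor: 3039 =3^1*1013^1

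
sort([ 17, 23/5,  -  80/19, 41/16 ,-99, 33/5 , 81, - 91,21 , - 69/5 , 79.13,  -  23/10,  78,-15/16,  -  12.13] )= [-99 , - 91, - 69/5, - 12.13, - 80/19,-23/10,- 15/16,41/16, 23/5,  33/5,17, 21, 78,79.13,81] 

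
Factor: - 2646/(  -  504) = 2^(-2)*3^1*7^1 = 21/4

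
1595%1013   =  582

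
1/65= 1/65 = 0.02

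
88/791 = 88/791 =0.11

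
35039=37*947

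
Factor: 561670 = 2^1* 5^1*56167^1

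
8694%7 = 0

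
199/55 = 199/55 = 3.62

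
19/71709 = 19/71709 =0.00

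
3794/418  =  9  +  16/209 = 9.08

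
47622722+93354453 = 140977175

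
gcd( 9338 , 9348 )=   2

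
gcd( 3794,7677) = 1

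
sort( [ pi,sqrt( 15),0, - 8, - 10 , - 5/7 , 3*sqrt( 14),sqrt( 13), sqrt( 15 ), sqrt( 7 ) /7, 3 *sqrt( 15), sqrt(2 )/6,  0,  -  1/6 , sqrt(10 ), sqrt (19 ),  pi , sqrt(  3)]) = [ - 10,-8, - 5/7 , - 1/6,0,  0,sqrt( 2)/6, sqrt(7)/7,sqrt( 3 ),pi, pi, sqrt( 10 ),sqrt ( 13 ), sqrt(15),sqrt( 15),sqrt( 19),3 * sqrt(14), 3 *sqrt(  15)] 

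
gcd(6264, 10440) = 2088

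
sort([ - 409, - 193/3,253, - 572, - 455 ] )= [ - 572, - 455, - 409, - 193/3,253]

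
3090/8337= 1030/2779=0.37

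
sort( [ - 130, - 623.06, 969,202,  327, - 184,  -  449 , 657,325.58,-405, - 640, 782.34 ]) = [ - 640, - 623.06, - 449 ,-405,  -  184, - 130,202,  325.58,327,657, 782.34,969]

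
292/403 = 292/403 = 0.72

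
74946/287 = 261 + 39/287  =  261.14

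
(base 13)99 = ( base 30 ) 46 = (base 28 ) 4e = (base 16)7e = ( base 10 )126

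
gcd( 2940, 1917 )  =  3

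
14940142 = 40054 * 373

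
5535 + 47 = 5582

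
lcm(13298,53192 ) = 53192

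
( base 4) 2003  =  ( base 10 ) 131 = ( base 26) 51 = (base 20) 6B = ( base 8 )203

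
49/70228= 49/70228 = 0.00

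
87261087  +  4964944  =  92226031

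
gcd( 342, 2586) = 6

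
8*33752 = 270016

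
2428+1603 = 4031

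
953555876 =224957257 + 728598619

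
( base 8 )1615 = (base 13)54C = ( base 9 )1220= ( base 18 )2E9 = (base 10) 909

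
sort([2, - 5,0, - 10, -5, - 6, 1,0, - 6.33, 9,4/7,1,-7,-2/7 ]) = [-10,-7, - 6.33,-6,  -  5, - 5, - 2/7,0,0,  4/7,1,1,  2,9]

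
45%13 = 6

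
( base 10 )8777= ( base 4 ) 2021021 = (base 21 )jik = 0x2249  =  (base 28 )b5d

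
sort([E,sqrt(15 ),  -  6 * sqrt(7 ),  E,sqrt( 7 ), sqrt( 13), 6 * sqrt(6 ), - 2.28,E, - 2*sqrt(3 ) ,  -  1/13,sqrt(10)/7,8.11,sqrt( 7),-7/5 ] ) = [- 6*sqrt( 7), - 2*sqrt(3 ),  -  2.28, - 7/5, - 1/13, sqrt(10 )/7,sqrt(7) , sqrt(7 ), E,E,E,sqrt( 13 ),sqrt(15 ), 8.11, 6*sqrt( 6 ) ] 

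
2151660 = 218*9870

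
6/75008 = 3/37504 = 0.00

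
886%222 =220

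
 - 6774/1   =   - 6774 = - 6774.00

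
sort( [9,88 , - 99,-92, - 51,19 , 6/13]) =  [ - 99, - 92, - 51, 6/13,9,19,88 ]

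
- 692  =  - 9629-  -  8937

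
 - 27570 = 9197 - 36767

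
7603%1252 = 91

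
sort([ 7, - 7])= [ - 7,7] 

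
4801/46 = 4801/46 = 104.37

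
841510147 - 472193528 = 369316619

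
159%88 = 71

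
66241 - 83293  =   - 17052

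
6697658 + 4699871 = 11397529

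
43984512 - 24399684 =19584828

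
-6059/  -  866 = 6 + 863/866  =  7.00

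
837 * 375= 313875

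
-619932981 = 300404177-920337158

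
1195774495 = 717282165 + 478492330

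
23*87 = 2001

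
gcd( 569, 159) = 1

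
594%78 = 48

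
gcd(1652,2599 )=1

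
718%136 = 38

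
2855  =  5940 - 3085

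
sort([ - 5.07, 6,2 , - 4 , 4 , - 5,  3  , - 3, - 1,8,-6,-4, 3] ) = [ - 6, - 5.07, - 5, - 4,-4, - 3,-1, 2, 3,3, 4,6, 8 ]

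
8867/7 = 8867/7 = 1266.71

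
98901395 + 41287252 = 140188647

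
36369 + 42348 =78717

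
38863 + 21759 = 60622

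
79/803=79/803 = 0.10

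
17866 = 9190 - -8676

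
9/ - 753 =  - 3/251 = -0.01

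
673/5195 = 673/5195 =0.13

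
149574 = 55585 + 93989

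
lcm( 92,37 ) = 3404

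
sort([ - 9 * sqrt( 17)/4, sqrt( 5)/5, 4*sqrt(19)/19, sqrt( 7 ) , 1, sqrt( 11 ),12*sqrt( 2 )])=[ - 9 *sqrt(17 ) /4, sqrt( 5)/5, 4*sqrt( 19)/19, 1,sqrt(7), sqrt(11), 12 *sqrt( 2) ] 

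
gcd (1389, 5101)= 1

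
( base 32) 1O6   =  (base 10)1798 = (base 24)32M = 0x706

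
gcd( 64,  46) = 2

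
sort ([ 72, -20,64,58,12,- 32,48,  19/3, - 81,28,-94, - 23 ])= [ - 94,-81,  -  32, - 23,-20,19/3,12,28,48, 58 , 64,72 ] 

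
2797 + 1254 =4051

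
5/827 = 5/827 = 0.01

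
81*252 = 20412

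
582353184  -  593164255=  -  10811071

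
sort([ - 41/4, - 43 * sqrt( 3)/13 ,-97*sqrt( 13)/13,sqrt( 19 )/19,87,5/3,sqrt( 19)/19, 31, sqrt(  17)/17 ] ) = [ - 97* sqrt(13 ) /13, - 41/4,- 43 * sqrt(3)/13, sqrt( 19)/19, sqrt( 19)/19, sqrt ( 17)/17, 5/3, 31,87]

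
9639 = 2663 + 6976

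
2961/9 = 329= 329.00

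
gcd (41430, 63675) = 15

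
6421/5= 6421/5 = 1284.20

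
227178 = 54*4207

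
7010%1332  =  350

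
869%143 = 11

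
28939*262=7582018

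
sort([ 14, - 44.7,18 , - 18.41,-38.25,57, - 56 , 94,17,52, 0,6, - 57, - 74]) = [ - 74, - 57, - 56, - 44.7, - 38.25, - 18.41, 0 , 6,14,17,18, 52,57, 94] 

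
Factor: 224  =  2^5*7^1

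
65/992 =65/992 = 0.07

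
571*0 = 0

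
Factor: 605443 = 605443^1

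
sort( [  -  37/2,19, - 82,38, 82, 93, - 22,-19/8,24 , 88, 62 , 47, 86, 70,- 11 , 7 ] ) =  [ - 82, - 22, - 37/2, - 11, - 19/8, 7, 19, 24, 38 , 47,62, 70, 82, 86, 88, 93] 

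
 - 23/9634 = -23/9634 = - 0.00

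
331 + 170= 501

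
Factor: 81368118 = 2^1*3^3*13^1*31^1*3739^1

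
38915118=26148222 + 12766896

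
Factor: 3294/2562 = 9/7=3^2* 7^( - 1)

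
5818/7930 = 2909/3965 = 0.73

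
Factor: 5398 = 2^1*2699^1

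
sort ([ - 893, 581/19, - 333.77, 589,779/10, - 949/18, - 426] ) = [-893, - 426,-333.77, - 949/18,581/19,779/10,  589 ]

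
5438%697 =559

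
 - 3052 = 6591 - 9643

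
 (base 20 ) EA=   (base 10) 290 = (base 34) 8I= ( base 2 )100100010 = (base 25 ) BF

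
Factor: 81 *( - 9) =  - 3^6 = - 729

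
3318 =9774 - 6456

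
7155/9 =795= 795.00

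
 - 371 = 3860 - 4231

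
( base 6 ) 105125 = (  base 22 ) I8L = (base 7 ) 34655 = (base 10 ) 8909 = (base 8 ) 21315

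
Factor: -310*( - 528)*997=2^5*3^1*5^1*11^1*31^1 * 997^1 = 163188960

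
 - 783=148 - 931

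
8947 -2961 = 5986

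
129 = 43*3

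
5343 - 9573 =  - 4230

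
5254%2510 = 234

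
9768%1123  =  784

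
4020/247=16 + 68/247=16.28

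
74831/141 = 530 + 101/141 = 530.72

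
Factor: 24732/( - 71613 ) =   -  2748/7957 = - 2^2*3^1 * 73^(  -  1)*109^( - 1)*229^1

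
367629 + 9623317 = 9990946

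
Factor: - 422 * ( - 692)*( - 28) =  - 2^5  *  7^1*173^1*211^1 = - 8176672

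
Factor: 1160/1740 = 2/3 = 2^1*3^( - 1 ) 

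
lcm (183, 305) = 915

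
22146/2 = 11073  =  11073.00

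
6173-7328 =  - 1155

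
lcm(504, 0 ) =0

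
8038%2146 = 1600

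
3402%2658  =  744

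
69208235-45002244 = 24205991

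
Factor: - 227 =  - 227^1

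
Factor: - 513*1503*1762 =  - 2^1*3^5*19^1 *167^1*881^1= - 1358570718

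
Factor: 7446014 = 2^1*31^1 * 120097^1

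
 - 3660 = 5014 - 8674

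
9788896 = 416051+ 9372845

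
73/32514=73/32514 = 0.00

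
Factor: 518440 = 2^3 * 5^1*13^1*997^1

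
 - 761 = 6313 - 7074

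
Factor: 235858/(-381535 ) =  - 34/55= - 2^1*5^( -1)*11^( - 1)*17^1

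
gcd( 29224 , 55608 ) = 8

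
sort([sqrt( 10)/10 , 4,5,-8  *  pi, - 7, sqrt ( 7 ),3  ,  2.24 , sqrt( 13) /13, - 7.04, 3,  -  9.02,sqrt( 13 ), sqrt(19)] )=[ - 8*pi, - 9.02, - 7.04,-7,  sqrt ( 13) /13, sqrt (10)/10,2.24,sqrt( 7), 3,3, sqrt( 13),4,sqrt (19 ), 5] 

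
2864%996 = 872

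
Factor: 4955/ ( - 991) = -5 = - 5^1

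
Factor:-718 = -2^1*359^1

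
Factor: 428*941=402748 = 2^2 *107^1 * 941^1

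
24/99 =8/33 = 0.24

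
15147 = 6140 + 9007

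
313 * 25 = 7825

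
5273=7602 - 2329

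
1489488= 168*8866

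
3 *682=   2046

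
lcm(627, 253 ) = 14421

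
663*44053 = 29207139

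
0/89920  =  0 = 0.00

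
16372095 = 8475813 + 7896282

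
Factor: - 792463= -7^1 * 113209^1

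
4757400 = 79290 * 60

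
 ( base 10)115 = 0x73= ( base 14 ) 83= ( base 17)6d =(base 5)430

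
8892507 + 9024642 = 17917149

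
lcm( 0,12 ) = 0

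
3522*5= 17610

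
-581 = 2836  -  3417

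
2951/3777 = 2951/3777 = 0.78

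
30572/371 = 30572/371 = 82.40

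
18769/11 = 1706+3/11 = 1706.27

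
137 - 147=-10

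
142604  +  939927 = 1082531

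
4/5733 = 4/5733 = 0.00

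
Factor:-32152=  - 2^3*4019^1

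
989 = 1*989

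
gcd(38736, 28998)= 18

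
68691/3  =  22897 = 22897.00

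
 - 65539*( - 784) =51382576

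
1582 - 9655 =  - 8073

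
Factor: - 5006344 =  - 2^3 * 7^1*89399^1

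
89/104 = 89/104 = 0.86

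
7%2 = 1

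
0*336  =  0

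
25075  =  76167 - 51092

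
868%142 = 16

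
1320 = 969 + 351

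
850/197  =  4 + 62/197 = 4.31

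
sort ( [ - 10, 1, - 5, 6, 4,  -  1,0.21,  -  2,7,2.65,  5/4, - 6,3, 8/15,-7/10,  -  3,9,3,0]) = [-10,  -  6, - 5, - 3, - 2,-1, - 7/10,0, 0.21,8/15, 1,5/4,2.65, 3, 3,4,6, 7, 9]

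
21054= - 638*( - 33)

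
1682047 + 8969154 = 10651201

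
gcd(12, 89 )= 1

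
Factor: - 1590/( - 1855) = 6/7 = 2^1*3^1*7^( - 1 )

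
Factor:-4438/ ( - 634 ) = 7^1= 7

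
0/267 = 0 = 0.00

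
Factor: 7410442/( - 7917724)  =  - 2^( - 1)*13^1*421^1*677^1*821^( - 1)*2411^( - 1 ) = - 3705221/3958862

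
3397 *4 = 13588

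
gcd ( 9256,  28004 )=4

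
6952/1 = 6952 = 6952.00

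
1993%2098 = 1993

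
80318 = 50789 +29529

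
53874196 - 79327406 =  - 25453210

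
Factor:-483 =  - 3^1*7^1*23^1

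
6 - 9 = -3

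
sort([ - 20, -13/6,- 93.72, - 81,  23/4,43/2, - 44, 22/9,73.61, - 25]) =[-93.72 ,  -  81 ,-44 ,-25,  -  20,-13/6, 22/9  ,  23/4,43/2 , 73.61 ]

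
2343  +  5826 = 8169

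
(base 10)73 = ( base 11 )67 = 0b1001001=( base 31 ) 2B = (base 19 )3g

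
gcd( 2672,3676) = 4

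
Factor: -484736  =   - 2^7*7^1*541^1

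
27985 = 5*5597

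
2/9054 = 1/4527= 0.00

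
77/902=7/82 = 0.09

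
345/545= 69/109  =  0.63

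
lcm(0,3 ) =0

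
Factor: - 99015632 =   -  2^4 * 6188477^1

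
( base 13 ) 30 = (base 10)39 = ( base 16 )27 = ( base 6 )103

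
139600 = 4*34900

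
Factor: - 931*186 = -2^1 * 3^1*7^2*19^1*31^1 = - 173166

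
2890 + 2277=5167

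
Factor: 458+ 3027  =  3485 = 5^1*17^1*41^1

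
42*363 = 15246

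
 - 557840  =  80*( - 6973) 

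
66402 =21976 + 44426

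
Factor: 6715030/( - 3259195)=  - 2^1*7^1 * 95929^1*651839^(- 1 )= -1343006/651839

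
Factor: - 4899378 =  - 2^1*3^1 * 11^1*19^1*3907^1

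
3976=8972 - 4996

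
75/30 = 2 + 1/2 = 2.50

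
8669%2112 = 221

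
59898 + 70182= 130080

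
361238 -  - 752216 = 1113454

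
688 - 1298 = - 610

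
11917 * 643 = 7662631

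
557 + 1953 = 2510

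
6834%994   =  870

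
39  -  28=11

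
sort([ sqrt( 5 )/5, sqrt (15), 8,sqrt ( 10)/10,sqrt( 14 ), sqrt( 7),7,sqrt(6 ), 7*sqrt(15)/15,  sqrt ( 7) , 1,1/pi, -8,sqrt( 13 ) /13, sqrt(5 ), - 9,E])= [  -  9, - 8,  sqrt(13) /13,sqrt(10 ) /10,1/pi,sqrt( 5)/5,1, 7*sqrt( 15 )/15 , sqrt ( 5),sqrt ( 6) , sqrt(7), sqrt (7),E,sqrt( 14 ), sqrt (15), 7,8 ] 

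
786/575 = 786/575= 1.37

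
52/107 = 52/107 = 0.49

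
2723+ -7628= -4905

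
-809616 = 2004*(  -  404)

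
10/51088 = 5/25544 = 0.00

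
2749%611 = 305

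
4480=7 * 640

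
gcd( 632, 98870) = 2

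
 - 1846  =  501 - 2347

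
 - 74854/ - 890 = 84  +  47/445 = 84.11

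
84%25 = 9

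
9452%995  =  497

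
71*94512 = 6710352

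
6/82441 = 6/82441= 0.00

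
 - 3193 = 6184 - 9377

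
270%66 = 6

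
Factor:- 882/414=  - 7^2 * 23^( - 1) =- 49/23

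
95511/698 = 95511/698=   136.84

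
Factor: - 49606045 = -5^1*31^1*320039^1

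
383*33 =12639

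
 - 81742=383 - 82125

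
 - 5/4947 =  - 5/4947 =- 0.00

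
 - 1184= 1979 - 3163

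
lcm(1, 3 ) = 3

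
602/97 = 602/97= 6.21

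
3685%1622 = 441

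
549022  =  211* 2602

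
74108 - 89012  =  -14904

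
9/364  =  9/364 = 0.02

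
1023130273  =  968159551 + 54970722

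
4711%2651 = 2060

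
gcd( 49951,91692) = 1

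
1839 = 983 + 856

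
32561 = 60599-28038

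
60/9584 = 15/2396=0.01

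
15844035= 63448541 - 47604506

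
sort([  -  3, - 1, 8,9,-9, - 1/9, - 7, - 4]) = [ - 9,-7, - 4, - 3,-1, - 1/9,8,9]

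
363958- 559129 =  - 195171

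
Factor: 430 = 2^1 * 5^1*43^1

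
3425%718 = 553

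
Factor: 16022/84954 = 8011/42477 = 3^ ( - 1)*8011^1*14159^( - 1 ) 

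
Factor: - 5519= - 5519^1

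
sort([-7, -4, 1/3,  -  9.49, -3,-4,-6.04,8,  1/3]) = [ - 9.49, - 7, - 6.04,-4, - 4 , - 3, 1/3, 1/3, 8]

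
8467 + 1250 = 9717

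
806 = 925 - 119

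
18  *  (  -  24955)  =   - 449190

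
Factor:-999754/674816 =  - 2^ ( - 9)*7^1*659^ (  -  1)*71411^1 = - 499877/337408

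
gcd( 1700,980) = 20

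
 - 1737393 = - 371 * 4683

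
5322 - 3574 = 1748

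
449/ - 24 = - 449/24 = - 18.71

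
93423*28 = 2615844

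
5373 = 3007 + 2366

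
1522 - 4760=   -  3238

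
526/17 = 30 + 16/17 = 30.94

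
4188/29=4188/29= 144.41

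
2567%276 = 83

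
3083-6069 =  -  2986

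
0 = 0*40655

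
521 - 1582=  - 1061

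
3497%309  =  98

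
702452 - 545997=156455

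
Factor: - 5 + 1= - 2^2 = - 4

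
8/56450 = 4/28225 = 0.00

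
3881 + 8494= 12375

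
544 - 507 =37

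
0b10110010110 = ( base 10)1430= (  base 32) 1CM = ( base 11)1090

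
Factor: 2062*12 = 24744 = 2^3*3^1* 1031^1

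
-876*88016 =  - 77102016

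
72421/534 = 72421/534 = 135.62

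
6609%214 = 189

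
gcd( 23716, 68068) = 308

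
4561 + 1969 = 6530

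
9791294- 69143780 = -59352486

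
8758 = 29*302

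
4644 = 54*86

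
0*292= 0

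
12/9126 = 2/1521 = 0.00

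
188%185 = 3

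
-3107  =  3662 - 6769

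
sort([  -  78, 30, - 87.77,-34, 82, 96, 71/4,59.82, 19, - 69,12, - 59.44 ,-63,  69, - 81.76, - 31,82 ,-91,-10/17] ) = [ - 91,- 87.77,-81.76, - 78, - 69, - 63, - 59.44, - 34, - 31,-10/17,12  ,  71/4,19, 30,59.82, 69, 82, 82,96]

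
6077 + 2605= 8682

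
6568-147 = 6421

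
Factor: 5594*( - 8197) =- 45854018 = - 2^1* 7^1*1171^1*2797^1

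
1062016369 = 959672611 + 102343758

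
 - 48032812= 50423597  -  98456409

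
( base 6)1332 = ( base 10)344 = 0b101011000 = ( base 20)H4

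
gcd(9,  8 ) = 1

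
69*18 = 1242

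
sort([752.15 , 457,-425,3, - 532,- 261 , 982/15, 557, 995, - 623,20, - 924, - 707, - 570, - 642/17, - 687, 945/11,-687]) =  [ - 924, - 707,-687, - 687, - 623, - 570,  -  532, - 425, - 261,  -  642/17, 3, 20 , 982/15, 945/11, 457,557, 752.15, 995]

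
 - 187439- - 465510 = 278071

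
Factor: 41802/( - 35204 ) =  - 20901/17602=- 2^( -1 )*3^1*13^(-1 ) * 677^( - 1 )*6967^1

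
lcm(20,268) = 1340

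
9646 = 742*13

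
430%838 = 430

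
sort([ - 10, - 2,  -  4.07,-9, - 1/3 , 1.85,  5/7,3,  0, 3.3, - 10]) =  [ - 10, - 10 , - 9 ,-4.07, - 2,-1/3, 0, 5/7,1.85,3,3.3]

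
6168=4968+1200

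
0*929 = 0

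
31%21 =10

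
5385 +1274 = 6659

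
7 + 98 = 105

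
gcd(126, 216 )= 18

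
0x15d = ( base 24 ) ED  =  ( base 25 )DO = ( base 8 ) 535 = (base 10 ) 349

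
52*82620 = 4296240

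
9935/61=9935/61  =  162.87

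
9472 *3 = 28416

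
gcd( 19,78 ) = 1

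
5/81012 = 5/81012  =  0.00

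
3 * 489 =1467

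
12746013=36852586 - 24106573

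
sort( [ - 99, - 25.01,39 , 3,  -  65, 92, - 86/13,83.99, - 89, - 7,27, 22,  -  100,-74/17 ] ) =[ - 100, - 99, - 89, - 65, - 25.01,-7,-86/13, - 74/17,3,22,27,39, 83.99, 92]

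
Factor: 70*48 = 2^5*3^1 * 5^1 * 7^1 = 3360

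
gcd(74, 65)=1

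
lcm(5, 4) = 20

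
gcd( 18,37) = 1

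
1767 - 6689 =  - 4922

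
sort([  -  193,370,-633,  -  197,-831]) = [  -  831, - 633, - 197,- 193,370 ]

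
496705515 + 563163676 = 1059869191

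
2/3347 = 2/3347  =  0.00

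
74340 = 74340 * 1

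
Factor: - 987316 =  - 2^2*11^1 * 19^1 * 1181^1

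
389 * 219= 85191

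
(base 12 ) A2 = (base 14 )8a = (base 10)122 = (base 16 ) 7a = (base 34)3k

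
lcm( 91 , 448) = 5824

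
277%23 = 1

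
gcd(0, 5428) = 5428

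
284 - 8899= - 8615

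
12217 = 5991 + 6226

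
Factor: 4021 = 4021^1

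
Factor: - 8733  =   - 3^1*41^1*71^1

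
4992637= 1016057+3976580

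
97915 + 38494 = 136409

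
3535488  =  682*5184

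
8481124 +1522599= 10003723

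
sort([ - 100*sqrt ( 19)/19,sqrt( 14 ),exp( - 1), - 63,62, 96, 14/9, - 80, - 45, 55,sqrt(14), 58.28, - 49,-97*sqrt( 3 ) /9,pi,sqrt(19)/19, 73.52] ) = [ - 80, - 63, - 49, - 45, - 100*sqrt (19 ) /19, - 97*sqrt(3)/9,sqrt ( 19) /19,  exp( - 1),14/9,pi,sqrt(14) , sqrt( 14),55,  58.28,62, 73.52,  96]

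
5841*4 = 23364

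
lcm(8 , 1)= 8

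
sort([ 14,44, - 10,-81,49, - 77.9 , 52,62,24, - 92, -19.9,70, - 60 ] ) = [ - 92, - 81,  -  77.9, - 60, - 19.9, - 10,14,24,44,49,52, 62 , 70 ] 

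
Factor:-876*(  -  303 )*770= 2^3*3^2* 5^1*7^1  *11^1*73^1* 101^1 = 204379560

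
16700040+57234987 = 73935027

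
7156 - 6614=542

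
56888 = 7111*8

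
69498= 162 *429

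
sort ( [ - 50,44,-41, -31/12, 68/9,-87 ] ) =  [ - 87, - 50, - 41, - 31/12,68/9, 44 ] 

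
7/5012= 1/716= 0.00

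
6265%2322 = 1621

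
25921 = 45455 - 19534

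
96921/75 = 32307/25 = 1292.28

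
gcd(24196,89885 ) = 1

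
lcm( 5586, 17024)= 357504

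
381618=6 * 63603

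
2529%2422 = 107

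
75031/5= 75031/5 = 15006.20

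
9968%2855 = 1403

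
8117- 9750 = -1633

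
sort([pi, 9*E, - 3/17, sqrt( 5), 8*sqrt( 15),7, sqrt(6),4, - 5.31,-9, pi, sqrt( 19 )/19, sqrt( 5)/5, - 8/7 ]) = [ - 9, - 5.31, - 8/7, - 3/17,sqrt(19 )/19,sqrt( 5)/5, sqrt( 5),  sqrt(6) , pi,pi, 4, 7 , 9*E,  8*sqrt ( 15)]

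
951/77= 951/77 = 12.35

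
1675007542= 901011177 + 773996365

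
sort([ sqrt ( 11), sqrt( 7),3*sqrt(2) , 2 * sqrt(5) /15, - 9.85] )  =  [ - 9.85,  2* sqrt( 5 ) /15, sqrt(7),sqrt ( 11),3*sqrt(2)] 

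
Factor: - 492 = - 2^2*3^1*41^1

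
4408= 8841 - 4433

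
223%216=7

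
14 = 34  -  20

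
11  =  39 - 28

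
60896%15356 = 14828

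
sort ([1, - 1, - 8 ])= [-8, - 1,1]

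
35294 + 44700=79994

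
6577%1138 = 887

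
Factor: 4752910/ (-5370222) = - 2376455/2685111= - 3^( - 1 )*5^1 * 11^( - 2)*13^( - 1 )*461^1*569^( - 1) * 1031^1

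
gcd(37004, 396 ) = 44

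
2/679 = 2/679 = 0.00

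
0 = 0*( - 272 )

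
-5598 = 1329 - 6927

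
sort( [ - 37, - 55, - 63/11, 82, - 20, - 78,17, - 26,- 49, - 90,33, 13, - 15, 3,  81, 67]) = [ - 90, - 78, - 55, -49, - 37, - 26,-20, - 15,-63/11, 3, 13 , 17,33, 67,81,82 ]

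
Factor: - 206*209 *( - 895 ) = 38533330 = 2^1*5^1*11^1*19^1*103^1*179^1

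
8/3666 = 4/1833  =  0.00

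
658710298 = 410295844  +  248414454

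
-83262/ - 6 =13877 + 0/1 =13877.00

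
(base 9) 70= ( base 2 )111111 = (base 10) 63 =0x3F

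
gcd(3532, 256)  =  4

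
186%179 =7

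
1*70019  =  70019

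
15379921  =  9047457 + 6332464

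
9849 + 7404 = 17253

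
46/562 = 23/281 =0.08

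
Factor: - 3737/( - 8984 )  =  2^ ( - 3 )*37^1*101^1*  1123^( - 1)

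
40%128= 40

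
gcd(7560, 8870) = 10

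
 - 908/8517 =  - 908/8517  =  - 0.11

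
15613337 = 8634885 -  - 6978452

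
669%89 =46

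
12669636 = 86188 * 147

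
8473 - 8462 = 11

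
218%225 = 218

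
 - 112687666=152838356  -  265526022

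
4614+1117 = 5731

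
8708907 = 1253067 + 7455840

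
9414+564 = 9978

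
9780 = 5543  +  4237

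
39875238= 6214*6417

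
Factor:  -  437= - 19^1*23^1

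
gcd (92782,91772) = 2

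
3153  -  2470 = 683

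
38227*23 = 879221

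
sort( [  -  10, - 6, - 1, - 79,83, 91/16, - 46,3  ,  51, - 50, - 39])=[ - 79 ,- 50,  -  46, - 39, -10, - 6, - 1, 3, 91/16,51,83]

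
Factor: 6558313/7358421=3^( - 1) * 7^( - 1 )*59^(-1) *5939^(-1 )*6558313^1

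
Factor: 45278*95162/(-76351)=- 4308745036/76351 =- 2^2*11^( -2)*631^(-1)*22639^1*47581^1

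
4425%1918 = 589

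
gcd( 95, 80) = 5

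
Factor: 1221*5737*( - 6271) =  - 3^1 * 11^1*37^1*5737^1*6271^1=- 43927583667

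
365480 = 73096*5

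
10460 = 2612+7848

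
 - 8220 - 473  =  -8693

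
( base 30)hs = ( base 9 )657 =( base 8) 1032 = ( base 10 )538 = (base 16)21a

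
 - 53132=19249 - 72381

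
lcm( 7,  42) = 42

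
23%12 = 11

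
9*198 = 1782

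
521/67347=521/67347 = 0.01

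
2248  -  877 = 1371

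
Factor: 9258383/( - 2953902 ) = -2^( - 1 )*3^(  -  1) * 7^( - 1) * 53^( - 1 )*619^1 * 1327^(-1 ) * 14957^1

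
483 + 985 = 1468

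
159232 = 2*79616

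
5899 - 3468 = 2431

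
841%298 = 245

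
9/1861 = 9/1861 = 0.00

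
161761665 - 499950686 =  - 338189021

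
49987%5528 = 235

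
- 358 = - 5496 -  - 5138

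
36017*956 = 34432252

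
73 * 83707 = 6110611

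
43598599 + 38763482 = 82362081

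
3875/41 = 3875/41   =  94.51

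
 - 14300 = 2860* ( - 5) 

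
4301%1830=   641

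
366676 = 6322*58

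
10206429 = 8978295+1228134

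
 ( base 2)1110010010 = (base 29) 12F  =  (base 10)914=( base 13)554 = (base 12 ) 642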